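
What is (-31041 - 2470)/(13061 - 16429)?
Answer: 33511/3368 ≈ 9.9498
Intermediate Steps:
(-31041 - 2470)/(13061 - 16429) = -33511/(-3368) = -33511*(-1/3368) = 33511/3368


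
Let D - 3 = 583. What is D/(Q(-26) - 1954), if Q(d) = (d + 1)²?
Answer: -586/1329 ≈ -0.44093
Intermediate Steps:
D = 586 (D = 3 + 583 = 586)
Q(d) = (1 + d)²
D/(Q(-26) - 1954) = 586/((1 - 26)² - 1954) = 586/((-25)² - 1954) = 586/(625 - 1954) = 586/(-1329) = 586*(-1/1329) = -586/1329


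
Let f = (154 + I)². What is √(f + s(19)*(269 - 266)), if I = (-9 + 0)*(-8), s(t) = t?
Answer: √51133 ≈ 226.13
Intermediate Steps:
I = 72 (I = -9*(-8) = 72)
f = 51076 (f = (154 + 72)² = 226² = 51076)
√(f + s(19)*(269 - 266)) = √(51076 + 19*(269 - 266)) = √(51076 + 19*3) = √(51076 + 57) = √51133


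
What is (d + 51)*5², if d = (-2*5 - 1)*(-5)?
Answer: 2650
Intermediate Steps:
d = 55 (d = (-10 - 1)*(-5) = -11*(-5) = 55)
(d + 51)*5² = (55 + 51)*5² = 106*25 = 2650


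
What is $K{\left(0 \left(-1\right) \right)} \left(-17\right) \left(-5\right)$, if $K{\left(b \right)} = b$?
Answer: $0$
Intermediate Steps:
$K{\left(0 \left(-1\right) \right)} \left(-17\right) \left(-5\right) = 0 \left(-1\right) \left(-17\right) \left(-5\right) = 0 \left(-17\right) \left(-5\right) = 0 \left(-5\right) = 0$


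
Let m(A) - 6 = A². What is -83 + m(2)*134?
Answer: 1257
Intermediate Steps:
m(A) = 6 + A²
-83 + m(2)*134 = -83 + (6 + 2²)*134 = -83 + (6 + 4)*134 = -83 + 10*134 = -83 + 1340 = 1257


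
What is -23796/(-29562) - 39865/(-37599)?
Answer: 345532489/185250273 ≈ 1.8652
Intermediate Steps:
-23796/(-29562) - 39865/(-37599) = -23796*(-1/29562) - 39865*(-1/37599) = 3966/4927 + 39865/37599 = 345532489/185250273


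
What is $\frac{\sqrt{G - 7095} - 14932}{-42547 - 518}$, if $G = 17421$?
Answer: $\frac{14932}{43065} - \frac{\sqrt{10326}}{43065} \approx 0.34437$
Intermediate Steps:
$\frac{\sqrt{G - 7095} - 14932}{-42547 - 518} = \frac{\sqrt{17421 - 7095} - 14932}{-42547 - 518} = \frac{\sqrt{10326} - 14932}{-43065} = \left(-14932 + \sqrt{10326}\right) \left(- \frac{1}{43065}\right) = \frac{14932}{43065} - \frac{\sqrt{10326}}{43065}$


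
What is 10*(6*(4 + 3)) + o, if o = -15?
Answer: 405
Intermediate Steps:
10*(6*(4 + 3)) + o = 10*(6*(4 + 3)) - 15 = 10*(6*7) - 15 = 10*42 - 15 = 420 - 15 = 405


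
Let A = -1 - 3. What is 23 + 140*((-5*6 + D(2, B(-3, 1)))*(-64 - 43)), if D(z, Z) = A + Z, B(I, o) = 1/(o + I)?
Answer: 516833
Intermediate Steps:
A = -4
B(I, o) = 1/(I + o)
D(z, Z) = -4 + Z
23 + 140*((-5*6 + D(2, B(-3, 1)))*(-64 - 43)) = 23 + 140*((-5*6 + (-4 + 1/(-3 + 1)))*(-64 - 43)) = 23 + 140*((-30 + (-4 + 1/(-2)))*(-107)) = 23 + 140*((-30 + (-4 - ½))*(-107)) = 23 + 140*((-30 - 9/2)*(-107)) = 23 + 140*(-69/2*(-107)) = 23 + 140*(7383/2) = 23 + 516810 = 516833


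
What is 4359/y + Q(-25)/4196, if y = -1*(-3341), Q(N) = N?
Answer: 18206839/14018836 ≈ 1.2987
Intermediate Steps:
y = 3341
4359/y + Q(-25)/4196 = 4359/3341 - 25/4196 = 18206839/14018836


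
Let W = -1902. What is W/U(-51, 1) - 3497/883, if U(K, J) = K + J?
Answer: 752308/22075 ≈ 34.080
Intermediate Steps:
U(K, J) = J + K
W/U(-51, 1) - 3497/883 = -1902/(1 - 51) - 3497/883 = -1902/(-50) - 3497*1/883 = -1902*(-1/50) - 3497/883 = 951/25 - 3497/883 = 752308/22075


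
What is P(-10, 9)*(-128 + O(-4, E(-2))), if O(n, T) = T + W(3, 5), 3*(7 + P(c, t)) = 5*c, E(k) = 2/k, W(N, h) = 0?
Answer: 3053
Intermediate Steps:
P(c, t) = -7 + 5*c/3 (P(c, t) = -7 + (5*c)/3 = -7 + 5*c/3)
O(n, T) = T (O(n, T) = T + 0 = T)
P(-10, 9)*(-128 + O(-4, E(-2))) = (-7 + (5/3)*(-10))*(-128 + 2/(-2)) = (-7 - 50/3)*(-128 + 2*(-1/2)) = -71*(-128 - 1)/3 = -71/3*(-129) = 3053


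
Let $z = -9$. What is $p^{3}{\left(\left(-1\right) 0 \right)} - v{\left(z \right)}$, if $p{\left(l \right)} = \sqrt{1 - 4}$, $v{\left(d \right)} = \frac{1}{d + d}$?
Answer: $\frac{1}{18} - 3 i \sqrt{3} \approx 0.055556 - 5.1962 i$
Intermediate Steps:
$v{\left(d \right)} = \frac{1}{2 d}$
$p{\left(l \right)} = i \sqrt{3}$ ($p{\left(l \right)} = \sqrt{-3} = i \sqrt{3}$)
$p^{3}{\left(\left(-1\right) 0 \right)} - v{\left(z \right)} = \left(i \sqrt{3}\right)^{3} - \frac{1}{2 \left(-9\right)} = - 3 i \sqrt{3} - \frac{1}{2} \left(- \frac{1}{9}\right) = - 3 i \sqrt{3} - - \frac{1}{18} = - 3 i \sqrt{3} + \frac{1}{18} = \frac{1}{18} - 3 i \sqrt{3}$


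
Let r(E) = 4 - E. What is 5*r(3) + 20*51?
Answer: 1025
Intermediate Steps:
5*r(3) + 20*51 = 5*(4 - 1*3) + 20*51 = 5*(4 - 3) + 1020 = 5*1 + 1020 = 5 + 1020 = 1025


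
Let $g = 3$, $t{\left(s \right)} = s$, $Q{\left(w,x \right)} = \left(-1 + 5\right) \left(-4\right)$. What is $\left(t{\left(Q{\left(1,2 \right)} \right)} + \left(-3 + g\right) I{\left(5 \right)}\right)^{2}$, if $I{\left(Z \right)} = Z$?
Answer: $256$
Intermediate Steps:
$Q{\left(w,x \right)} = -16$ ($Q{\left(w,x \right)} = 4 \left(-4\right) = -16$)
$\left(t{\left(Q{\left(1,2 \right)} \right)} + \left(-3 + g\right) I{\left(5 \right)}\right)^{2} = \left(-16 + \left(-3 + 3\right) 5\right)^{2} = \left(-16 + 0 \cdot 5\right)^{2} = \left(-16 + 0\right)^{2} = \left(-16\right)^{2} = 256$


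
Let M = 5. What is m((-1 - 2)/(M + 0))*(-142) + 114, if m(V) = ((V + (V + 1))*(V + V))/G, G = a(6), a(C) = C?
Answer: 2708/25 ≈ 108.32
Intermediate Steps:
G = 6
m(V) = V*(1 + 2*V)/3 (m(V) = ((V + (V + 1))*(V + V))/6 = ((V + (1 + V))*(2*V))*(1/6) = ((1 + 2*V)*(2*V))*(1/6) = (2*V*(1 + 2*V))*(1/6) = V*(1 + 2*V)/3)
m((-1 - 2)/(M + 0))*(-142) + 114 = (((-1 - 2)/(5 + 0))*(1 + 2*((-1 - 2)/(5 + 0)))/3)*(-142) + 114 = ((-3/5)*(1 + 2*(-3/5))/3)*(-142) + 114 = ((-3*1/5)*(1 + 2*(-3*1/5))/3)*(-142) + 114 = ((1/3)*(-3/5)*(1 + 2*(-3/5)))*(-142) + 114 = ((1/3)*(-3/5)*(1 - 6/5))*(-142) + 114 = ((1/3)*(-3/5)*(-1/5))*(-142) + 114 = (1/25)*(-142) + 114 = -142/25 + 114 = 2708/25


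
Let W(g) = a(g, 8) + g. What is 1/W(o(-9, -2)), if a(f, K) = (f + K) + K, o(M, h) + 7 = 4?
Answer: 1/10 ≈ 0.10000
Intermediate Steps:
o(M, h) = -3 (o(M, h) = -7 + 4 = -3)
a(f, K) = f + 2*K (a(f, K) = (K + f) + K = f + 2*K)
W(g) = 16 + 2*g (W(g) = (g + 2*8) + g = (g + 16) + g = (16 + g) + g = 16 + 2*g)
1/W(o(-9, -2)) = 1/(16 + 2*(-3)) = 1/(16 - 6) = 1/10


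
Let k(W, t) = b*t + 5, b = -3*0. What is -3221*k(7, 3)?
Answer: -16105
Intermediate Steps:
b = 0
k(W, t) = 5 (k(W, t) = 0*t + 5 = 0 + 5 = 5)
-3221*k(7, 3) = -3221*5 = -16105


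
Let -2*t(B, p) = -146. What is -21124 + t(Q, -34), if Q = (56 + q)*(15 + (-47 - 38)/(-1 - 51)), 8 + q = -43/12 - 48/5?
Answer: -21051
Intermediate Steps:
q = -1271/60 (q = -8 + (-43/12 - 48/5) = -8 - 791/60 = -1271/60 ≈ -21.183)
Q = 361397/624 (Q = (56 - 1271/60)*(15 + (-47 - 38)/(-1 - 51)) = 2089*(15 - 85/(-52))/60 = 2089*(15 - 85*(-1/52))/60 = 2089*(15 + 85/52)/60 = (2089/60)*(865/52) = 361397/624 ≈ 579.16)
t(B, p) = 73 (t(B, p) = -½*(-146) = 73)
-21124 + t(Q, -34) = -21124 + 73 = -21051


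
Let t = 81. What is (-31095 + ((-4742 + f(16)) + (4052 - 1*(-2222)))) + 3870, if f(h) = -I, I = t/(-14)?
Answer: -359621/14 ≈ -25687.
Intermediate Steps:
I = -81/14 (I = 81/(-14) = 81*(-1/14) = -81/14 ≈ -5.7857)
f(h) = 81/14 (f(h) = -1*(-81/14) = 81/14)
(-31095 + ((-4742 + f(16)) + (4052 - 1*(-2222)))) + 3870 = (-31095 + ((-4742 + 81/14) + (4052 - 1*(-2222)))) + 3870 = (-31095 + (-66307/14 + (4052 + 2222))) + 3870 = (-31095 + (-66307/14 + 6274)) + 3870 = (-31095 + 21529/14) + 3870 = -413801/14 + 3870 = -359621/14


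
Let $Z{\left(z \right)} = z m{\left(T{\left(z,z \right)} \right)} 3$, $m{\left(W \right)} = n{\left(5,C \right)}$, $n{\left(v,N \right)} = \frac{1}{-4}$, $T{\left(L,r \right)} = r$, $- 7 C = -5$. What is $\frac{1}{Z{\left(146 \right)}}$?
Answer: $- \frac{2}{219} \approx -0.0091324$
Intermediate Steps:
$C = \frac{5}{7}$ ($C = \left(- \frac{1}{7}\right) \left(-5\right) = \frac{5}{7} \approx 0.71429$)
$n{\left(v,N \right)} = - \frac{1}{4}$
$m{\left(W \right)} = - \frac{1}{4}$
$Z{\left(z \right)} = - \frac{3 z}{4}$ ($Z{\left(z \right)} = z \left(- \frac{1}{4}\right) 3 = - \frac{z}{4} \cdot 3 = - \frac{3 z}{4}$)
$\frac{1}{Z{\left(146 \right)}} = \frac{1}{\left(- \frac{3}{4}\right) 146} = \frac{1}{- \frac{219}{2}} = - \frac{2}{219}$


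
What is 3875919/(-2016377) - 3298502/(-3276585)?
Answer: -6048754489361/6606830632545 ≈ -0.91553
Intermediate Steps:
3875919/(-2016377) - 3298502/(-3276585) = 3875919*(-1/2016377) - 3298502*(-1/3276585) = -3875919/2016377 + 3298502/3276585 = -6048754489361/6606830632545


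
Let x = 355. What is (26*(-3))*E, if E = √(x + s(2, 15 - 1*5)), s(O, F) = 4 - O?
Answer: -78*√357 ≈ -1473.8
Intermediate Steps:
E = √357 (E = √(355 + (4 - 1*2)) = √(355 + (4 - 2)) = √(355 + 2) = √357 ≈ 18.894)
(26*(-3))*E = (26*(-3))*√357 = -78*√357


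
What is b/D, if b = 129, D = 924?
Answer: 43/308 ≈ 0.13961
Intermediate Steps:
b/D = 129/924 = 129*(1/924) = 43/308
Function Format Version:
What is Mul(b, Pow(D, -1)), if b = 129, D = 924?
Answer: Rational(43, 308) ≈ 0.13961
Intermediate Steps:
Mul(b, Pow(D, -1)) = Mul(129, Pow(924, -1)) = Mul(129, Rational(1, 924)) = Rational(43, 308)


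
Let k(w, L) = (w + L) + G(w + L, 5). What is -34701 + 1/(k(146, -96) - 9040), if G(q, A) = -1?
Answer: -311996692/8991 ≈ -34701.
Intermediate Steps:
k(w, L) = -1 + L + w (k(w, L) = (w + L) - 1 = (L + w) - 1 = -1 + L + w)
-34701 + 1/(k(146, -96) - 9040) = -34701 + 1/((-1 - 96 + 146) - 9040) = -34701 + 1/(49 - 9040) = -34701 + 1/(-8991) = -34701 - 1/8991 = -311996692/8991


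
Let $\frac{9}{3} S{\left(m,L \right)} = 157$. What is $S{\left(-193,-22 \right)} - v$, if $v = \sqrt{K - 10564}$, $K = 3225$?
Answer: $\frac{157}{3} - i \sqrt{7339} \approx 52.333 - 85.668 i$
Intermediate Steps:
$v = i \sqrt{7339}$ ($v = \sqrt{3225 - 10564} = \sqrt{-7339} = i \sqrt{7339} \approx 85.668 i$)
$S{\left(m,L \right)} = \frac{157}{3}$ ($S{\left(m,L \right)} = \frac{1}{3} \cdot 157 = \frac{157}{3}$)
$S{\left(-193,-22 \right)} - v = \frac{157}{3} - i \sqrt{7339}$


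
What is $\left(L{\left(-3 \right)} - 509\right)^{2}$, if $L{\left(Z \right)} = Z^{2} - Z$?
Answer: $247009$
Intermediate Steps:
$\left(L{\left(-3 \right)} - 509\right)^{2} = \left(- 3 \left(-1 - 3\right) - 509\right)^{2} = \left(\left(-3\right) \left(-4\right) - 509\right)^{2} = \left(12 - 509\right)^{2} = \left(-497\right)^{2} = 247009$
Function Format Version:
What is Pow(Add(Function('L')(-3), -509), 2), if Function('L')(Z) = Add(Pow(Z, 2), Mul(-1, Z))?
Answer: 247009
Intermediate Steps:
Pow(Add(Function('L')(-3), -509), 2) = Pow(Add(Mul(-3, Add(-1, -3)), -509), 2) = Pow(Add(Mul(-3, -4), -509), 2) = Pow(Add(12, -509), 2) = Pow(-497, 2) = 247009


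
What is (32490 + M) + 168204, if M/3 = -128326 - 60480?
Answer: -365724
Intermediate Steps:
M = -566418 (M = 3*(-128326 - 60480) = 3*(-188806) = -566418)
(32490 + M) + 168204 = (32490 - 566418) + 168204 = -533928 + 168204 = -365724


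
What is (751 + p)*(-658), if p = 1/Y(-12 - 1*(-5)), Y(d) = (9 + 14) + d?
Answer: -3953593/8 ≈ -4.9420e+5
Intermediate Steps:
Y(d) = 23 + d
p = 1/16 (p = 1/(23 + (-12 - 1*(-5))) = 1/(23 + (-12 + 5)) = 1/(23 - 7) = 1/16 ≈ 0.062500)
(751 + p)*(-658) = (751 + 1/16)*(-658) = (12017/16)*(-658) = -3953593/8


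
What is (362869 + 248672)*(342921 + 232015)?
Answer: 351596936376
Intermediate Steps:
(362869 + 248672)*(342921 + 232015) = 611541*574936 = 351596936376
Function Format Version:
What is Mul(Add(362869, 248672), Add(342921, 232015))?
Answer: 351596936376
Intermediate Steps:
Mul(Add(362869, 248672), Add(342921, 232015)) = Mul(611541, 574936) = 351596936376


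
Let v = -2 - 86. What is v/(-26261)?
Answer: 88/26261 ≈ 0.0033510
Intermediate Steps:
v = -88
v/(-26261) = -88/(-26261) = -88*(-1/26261) = 88/26261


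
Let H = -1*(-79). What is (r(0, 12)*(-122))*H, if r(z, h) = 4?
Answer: -38552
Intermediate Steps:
H = 79
(r(0, 12)*(-122))*H = (4*(-122))*79 = -488*79 = -38552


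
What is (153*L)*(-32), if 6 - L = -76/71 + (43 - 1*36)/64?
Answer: -4839543/142 ≈ -34081.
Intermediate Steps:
L = 31631/4544 (L = 6 - (-76/71 + (43 - 1*36)/64) = 6 - (-76*1/71 + (43 - 36)*(1/64)) = 6 - (-76/71 + 7*(1/64)) = 6 - (-76/71 + 7/64) = 6 - 1*(-4367/4544) = 6 + 4367/4544 = 31631/4544 ≈ 6.9610)
(153*L)*(-32) = (153*(31631/4544))*(-32) = (4839543/4544)*(-32) = -4839543/142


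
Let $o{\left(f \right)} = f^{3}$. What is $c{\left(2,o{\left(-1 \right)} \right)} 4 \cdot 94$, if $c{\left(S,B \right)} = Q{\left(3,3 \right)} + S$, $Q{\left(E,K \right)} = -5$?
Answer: $-1128$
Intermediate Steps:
$c{\left(S,B \right)} = -5 + S$
$c{\left(2,o{\left(-1 \right)} \right)} 4 \cdot 94 = \left(-5 + 2\right) 4 \cdot 94 = \left(-3\right) 4 \cdot 94 = \left(-12\right) 94 = -1128$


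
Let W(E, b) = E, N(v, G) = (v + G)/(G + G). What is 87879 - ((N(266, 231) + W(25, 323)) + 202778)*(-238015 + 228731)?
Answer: 5648762755/3 ≈ 1.8829e+9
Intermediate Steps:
N(v, G) = (G + v)/(2*G) (N(v, G) = (G + v)/((2*G)) = (G + v)*(1/(2*G)) = (G + v)/(2*G))
87879 - ((N(266, 231) + W(25, 323)) + 202778)*(-238015 + 228731) = 87879 - (((½)*(231 + 266)/231 + 25) + 202778)*(-238015 + 228731) = 87879 - (((½)*(1/231)*497 + 25) + 202778)*(-9284) = 87879 - ((71/66 + 25) + 202778)*(-9284) = 87879 - (1721/66 + 202778)*(-9284) = 87879 - 13385069*(-9284)/66 = 87879 - 1*(-5648499118/3) = 87879 + 5648499118/3 = 5648762755/3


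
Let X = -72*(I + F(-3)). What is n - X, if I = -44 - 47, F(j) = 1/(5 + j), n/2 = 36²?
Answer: -3924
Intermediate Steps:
n = 2592 (n = 2*36² = 2*1296 = 2592)
I = -91
X = 6516 (X = -72*(-91 + 1/(5 - 3)) = -72*(-91 + 1/2) = -72*(-91 + ½) = -72*(-181/2) = 6516)
n - X = 2592 - 1*6516 = 2592 - 6516 = -3924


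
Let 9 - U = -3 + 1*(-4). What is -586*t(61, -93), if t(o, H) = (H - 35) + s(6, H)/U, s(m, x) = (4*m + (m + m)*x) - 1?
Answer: 920313/8 ≈ 1.1504e+5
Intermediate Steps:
s(m, x) = -1 + 4*m + 2*m*x (s(m, x) = (4*m + (2*m)*x) - 1 = (4*m + 2*m*x) - 1 = -1 + 4*m + 2*m*x)
U = 16 (U = 9 - (-3 + 1*(-4)) = 9 - (-3 - 4) = 9 - 1*(-7) = 9 + 7 = 16)
t(o, H) = -537/16 + 7*H/4 (t(o, H) = (H - 35) + (-1 + 4*6 + 2*6*H)/16 = (-35 + H) + (-1 + 24 + 12*H)*(1/16) = (-35 + H) + (23 + 12*H)*(1/16) = (-35 + H) + (23/16 + 3*H/4) = -537/16 + 7*H/4)
-586*t(61, -93) = -586*(-537/16 + (7/4)*(-93)) = -586*(-537/16 - 651/4) = -586*(-3141/16) = 920313/8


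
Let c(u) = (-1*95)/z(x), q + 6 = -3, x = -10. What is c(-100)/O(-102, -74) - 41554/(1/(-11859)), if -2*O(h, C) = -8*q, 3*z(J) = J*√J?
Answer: 492788886 + 19*I*√10/240 ≈ 4.9279e+8 + 0.25035*I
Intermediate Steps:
z(J) = J^(3/2)/3 (z(J) = (J*√J)/3 = J^(3/2)/3)
q = -9 (q = -6 - 3 = -9)
O(h, C) = -36 (O(h, C) = -(-4)*(-9) = -½*72 = -36)
c(u) = -57*I*√10/20 (c(u) = (-1*95)/(((-10)^(3/2)/3)) = -95*3*I*√10/100 = -57*I*√10/20)
c(-100)/O(-102, -74) - 41554/(1/(-11859)) = -57*I*√10/20/(-36) - 41554/(1/(-11859)) = -57*I*√10/20*(-1/36) - 41554/(-1/11859) = 19*I*√10/240 - 41554*(-11859) = 19*I*√10/240 + 492788886 = 492788886 + 19*I*√10/240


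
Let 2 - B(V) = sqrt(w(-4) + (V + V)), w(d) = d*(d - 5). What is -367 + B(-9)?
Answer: -365 - 3*sqrt(2) ≈ -369.24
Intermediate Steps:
w(d) = d*(-5 + d)
B(V) = 2 - sqrt(36 + 2*V) (B(V) = 2 - sqrt(-4*(-5 - 4) + (V + V)) = 2 - sqrt(-4*(-9) + 2*V) = 2 - sqrt(36 + 2*V))
-367 + B(-9) = -367 + (2 - sqrt(36 + 2*(-9))) = -367 + (2 - sqrt(36 - 18)) = -367 + (2 - sqrt(18)) = -367 + (2 - 3*sqrt(2)) = -365 - 3*sqrt(2)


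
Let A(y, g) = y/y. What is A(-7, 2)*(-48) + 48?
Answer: 0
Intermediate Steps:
A(y, g) = 1
A(-7, 2)*(-48) + 48 = 1*(-48) + 48 = -48 + 48 = 0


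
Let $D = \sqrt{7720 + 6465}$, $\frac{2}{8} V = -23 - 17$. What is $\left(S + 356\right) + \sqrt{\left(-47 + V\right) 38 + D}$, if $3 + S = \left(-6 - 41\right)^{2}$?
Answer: $2562 + \sqrt{-7866 + \sqrt{14185}} \approx 2562.0 + 88.016 i$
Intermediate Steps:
$V = -160$ ($V = 4 \left(-23 - 17\right) = 4 \left(-40\right) = -160$)
$S = 2206$ ($S = -3 + \left(-6 - 41\right)^{2} = -3 + \left(-47\right)^{2} = -3 + 2209 = 2206$)
$D = \sqrt{14185} \approx 119.1$
$\left(S + 356\right) + \sqrt{\left(-47 + V\right) 38 + D} = \left(2206 + 356\right) + \sqrt{\left(-47 - 160\right) 38 + \sqrt{14185}} = 2562 + \sqrt{\left(-207\right) 38 + \sqrt{14185}} = 2562 + \sqrt{-7866 + \sqrt{14185}}$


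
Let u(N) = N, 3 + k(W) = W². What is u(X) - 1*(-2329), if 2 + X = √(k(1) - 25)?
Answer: 2327 + 3*I*√3 ≈ 2327.0 + 5.1962*I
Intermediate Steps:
k(W) = -3 + W²
X = -2 + 3*I*√3 (X = -2 + √((-3 + 1²) - 25) = -2 + √((-3 + 1) - 25) = -2 + √(-2 - 25) = -2 + √(-27) = -2 + 3*I*√3 ≈ -2.0 + 5.1962*I)
u(X) - 1*(-2329) = (-2 + 3*I*√3) - 1*(-2329) = (-2 + 3*I*√3) + 2329 = 2327 + 3*I*√3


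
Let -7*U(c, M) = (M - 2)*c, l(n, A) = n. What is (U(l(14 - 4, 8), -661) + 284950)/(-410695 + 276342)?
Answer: -2001280/940471 ≈ -2.1280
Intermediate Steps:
U(c, M) = -c*(-2 + M)/7 (U(c, M) = -(M - 2)*c/7 = -(-2 + M)*c/7 = -c*(-2 + M)/7)
(U(l(14 - 4, 8), -661) + 284950)/(-410695 + 276342) = ((14 - 4)*(2 - 1*(-661))/7 + 284950)/(-410695 + 276342) = ((1/7)*10*(2 + 661) + 284950)/(-134353) = ((1/7)*10*663 + 284950)*(-1/134353) = (6630/7 + 284950)*(-1/134353) = (2001280/7)*(-1/134353) = -2001280/940471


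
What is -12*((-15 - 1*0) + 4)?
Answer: 132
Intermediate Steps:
-12*((-15 - 1*0) + 4) = -12*((-15 + 0) + 4) = -12*(-15 + 4) = -12*(-11) = 132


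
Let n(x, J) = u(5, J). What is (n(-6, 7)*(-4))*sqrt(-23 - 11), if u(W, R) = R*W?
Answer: -140*I*sqrt(34) ≈ -816.33*I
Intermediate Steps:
n(x, J) = 5*J (n(x, J) = J*5 = 5*J)
(n(-6, 7)*(-4))*sqrt(-23 - 11) = ((5*7)*(-4))*sqrt(-23 - 11) = (35*(-4))*sqrt(-34) = -140*I*sqrt(34)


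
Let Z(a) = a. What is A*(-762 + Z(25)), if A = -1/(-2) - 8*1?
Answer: 11055/2 ≈ 5527.5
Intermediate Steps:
A = -15/2 (A = -1*(-1/2) - 8 = 1/2 - 8 = -15/2 ≈ -7.5000)
A*(-762 + Z(25)) = -15*(-762 + 25)/2 = -15/2*(-737) = 11055/2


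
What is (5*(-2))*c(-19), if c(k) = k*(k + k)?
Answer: -7220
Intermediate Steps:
c(k) = 2*k² (c(k) = k*(2*k) = 2*k²)
(5*(-2))*c(-19) = (5*(-2))*(2*(-19)²) = -20*361 = -10*722 = -7220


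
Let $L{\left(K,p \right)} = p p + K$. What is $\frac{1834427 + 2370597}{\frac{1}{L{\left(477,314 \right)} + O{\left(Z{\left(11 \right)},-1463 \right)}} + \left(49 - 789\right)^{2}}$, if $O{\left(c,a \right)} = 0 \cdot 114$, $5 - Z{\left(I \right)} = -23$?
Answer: $\frac{416604342752}{54252374801} \approx 7.679$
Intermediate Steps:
$L{\left(K,p \right)} = K + p^{2}$ ($L{\left(K,p \right)} = p^{2} + K = K + p^{2}$)
$Z{\left(I \right)} = 28$ ($Z{\left(I \right)} = 5 - -23 = 5 + 23 = 28$)
$O{\left(c,a \right)} = 0$
$\frac{1834427 + 2370597}{\frac{1}{L{\left(477,314 \right)} + O{\left(Z{\left(11 \right)},-1463 \right)}} + \left(49 - 789\right)^{2}} = \frac{1834427 + 2370597}{\frac{1}{\left(477 + 314^{2}\right) + 0} + \left(49 - 789\right)^{2}} = \frac{4205024}{\frac{1}{\left(477 + 98596\right) + 0} + \left(-740\right)^{2}} = \frac{4205024}{\frac{1}{99073 + 0} + 547600} = \frac{4205024}{\frac{1}{99073} + 547600} = \frac{4205024}{\frac{54252374801}{99073}} = 4205024 \cdot \frac{99073}{54252374801} = \frac{416604342752}{54252374801}$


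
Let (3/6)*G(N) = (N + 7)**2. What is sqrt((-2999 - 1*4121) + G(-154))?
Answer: sqrt(36098) ≈ 189.99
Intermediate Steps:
G(N) = 2*(7 + N)**2 (G(N) = 2*(N + 7)**2 = 2*(7 + N)**2)
sqrt((-2999 - 1*4121) + G(-154)) = sqrt((-2999 - 1*4121) + 2*(7 - 154)**2) = sqrt((-2999 - 4121) + 2*(-147)**2) = sqrt(-7120 + 2*21609) = sqrt(-7120 + 43218) = sqrt(36098)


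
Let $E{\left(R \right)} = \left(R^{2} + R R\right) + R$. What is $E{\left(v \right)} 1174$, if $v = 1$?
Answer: $3522$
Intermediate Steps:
$E{\left(R \right)} = R + 2 R^{2}$ ($E{\left(R \right)} = \left(R^{2} + R^{2}\right) + R = 2 R^{2} + R = R + 2 R^{2}$)
$E{\left(v \right)} 1174 = 1 \left(1 + 2 \cdot 1\right) 1174 = 1 \left(1 + 2\right) 1174 = 1 \cdot 3 \cdot 1174 = 3 \cdot 1174 = 3522$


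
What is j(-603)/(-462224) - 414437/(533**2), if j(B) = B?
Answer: -191391422221/131312753936 ≈ -1.4575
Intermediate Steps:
j(-603)/(-462224) - 414437/(533**2) = -603/(-462224) - 414437/(533**2) = -603*(-1/462224) - 414437/284089 = 603/462224 - 414437*1/284089 = 603/462224 - 414437/284089 = -191391422221/131312753936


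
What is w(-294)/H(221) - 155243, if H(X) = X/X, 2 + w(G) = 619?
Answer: -154626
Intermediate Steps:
w(G) = 617 (w(G) = -2 + 619 = 617)
H(X) = 1
w(-294)/H(221) - 155243 = 617/1 - 155243 = 617*1 - 155243 = 617 - 155243 = -154626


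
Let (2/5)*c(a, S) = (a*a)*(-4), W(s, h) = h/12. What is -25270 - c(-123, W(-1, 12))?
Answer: 126020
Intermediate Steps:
W(s, h) = h/12 (W(s, h) = h*(1/12) = h/12)
c(a, S) = -10*a² (c(a, S) = 5*((a*a)*(-4))/2 = 5*(a²*(-4))/2 = 5*(-4*a²)/2 = -10*a²)
-25270 - c(-123, W(-1, 12)) = -25270 - (-10)*(-123)² = -25270 - (-10)*15129 = -25270 - 1*(-151290) = -25270 + 151290 = 126020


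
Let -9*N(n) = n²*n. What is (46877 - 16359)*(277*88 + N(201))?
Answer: -26792148934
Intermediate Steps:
N(n) = -n³/9 (N(n) = -n²*n/9 = -n³/9)
(46877 - 16359)*(277*88 + N(201)) = (46877 - 16359)*(277*88 - ⅑*201³) = 30518*(24376 - ⅑*8120601) = 30518*(24376 - 902289) = 30518*(-877913) = -26792148934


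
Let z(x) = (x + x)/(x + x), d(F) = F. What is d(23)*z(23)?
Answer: 23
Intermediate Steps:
z(x) = 1 (z(x) = (2*x)/((2*x)) = (2*x)*(1/(2*x)) = 1)
d(23)*z(23) = 23*1 = 23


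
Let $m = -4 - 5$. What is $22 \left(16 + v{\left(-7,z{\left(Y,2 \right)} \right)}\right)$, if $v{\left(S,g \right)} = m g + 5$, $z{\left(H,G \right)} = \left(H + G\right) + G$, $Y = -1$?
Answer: $-132$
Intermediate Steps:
$m = -9$ ($m = -4 - 5 = -9$)
$z{\left(H,G \right)} = H + 2 G$ ($z{\left(H,G \right)} = \left(G + H\right) + G = H + 2 G$)
$v{\left(S,g \right)} = 5 - 9 g$ ($v{\left(S,g \right)} = - 9 g + 5 = 5 - 9 g$)
$22 \left(16 + v{\left(-7,z{\left(Y,2 \right)} \right)}\right) = 22 \left(16 + \left(5 - 9 \left(-1 + 2 \cdot 2\right)\right)\right) = 22 \left(16 + \left(5 - 9 \left(-1 + 4\right)\right)\right) = 22 \left(16 + \left(5 - 27\right)\right) = 22 \left(16 - 22\right) = 22 \left(-6\right) = -132$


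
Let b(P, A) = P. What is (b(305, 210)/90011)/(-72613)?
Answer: -305/6535968743 ≈ -4.6665e-8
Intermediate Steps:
(b(305, 210)/90011)/(-72613) = (305/90011)/(-72613) = (305*(1/90011))*(-1/72613) = (305/90011)*(-1/72613) = -305/6535968743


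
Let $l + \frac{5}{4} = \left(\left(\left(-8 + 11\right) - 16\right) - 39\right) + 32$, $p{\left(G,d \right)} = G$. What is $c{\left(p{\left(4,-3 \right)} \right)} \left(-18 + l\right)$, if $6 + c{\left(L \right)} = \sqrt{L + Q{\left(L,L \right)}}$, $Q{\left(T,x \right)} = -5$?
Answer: $\frac{471}{2} - \frac{157 i}{4} \approx 235.5 - 39.25 i$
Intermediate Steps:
$l = - \frac{85}{4}$ ($l = - \frac{5}{4} + \left(\left(\left(\left(-8 + 11\right) - 16\right) - 39\right) + 32\right) = - \frac{5}{4} + \left(\left(\left(3 - 16\right) - 39\right) + 32\right) = - \frac{5}{4} + \left(\left(-13 - 39\right) + 32\right) = - \frac{5}{4} + \left(-52 + 32\right) = - \frac{5}{4} - 20 = - \frac{85}{4} \approx -21.25$)
$c{\left(L \right)} = -6 + \sqrt{-5 + L}$ ($c{\left(L \right)} = -6 + \sqrt{L - 5} = -6 + \sqrt{-5 + L}$)
$c{\left(p{\left(4,-3 \right)} \right)} \left(-18 + l\right) = \left(-6 + \sqrt{-5 + 4}\right) \left(-18 - \frac{85}{4}\right) = \left(-6 + \sqrt{-1}\right) \left(- \frac{157}{4}\right) = \left(-6 + i\right) \left(- \frac{157}{4}\right) = \frac{471}{2} - \frac{157 i}{4}$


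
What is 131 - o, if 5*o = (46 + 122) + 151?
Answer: 336/5 ≈ 67.200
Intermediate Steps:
o = 319/5 (o = ((46 + 122) + 151)/5 = (168 + 151)/5 = (⅕)*319 = 319/5 ≈ 63.800)
131 - o = 131 - 1*319/5 = 131 - 319/5 = 336/5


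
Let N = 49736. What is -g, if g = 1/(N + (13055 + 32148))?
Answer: -1/94939 ≈ -1.0533e-5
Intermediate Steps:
g = 1/94939 (g = 1/(49736 + (13055 + 32148)) = 1/(49736 + 45203) = 1/94939 ≈ 1.0533e-5)
-g = -1*1/94939 = -1/94939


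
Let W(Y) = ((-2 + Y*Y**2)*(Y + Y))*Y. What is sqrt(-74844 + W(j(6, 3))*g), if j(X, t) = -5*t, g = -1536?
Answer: 6*sqrt(64836321) ≈ 48313.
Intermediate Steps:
W(Y) = 2*Y**2*(-2 + Y**3) (W(Y) = ((-2 + Y**3)*(2*Y))*Y = (2*Y*(-2 + Y**3))*Y = 2*Y**2*(-2 + Y**3))
sqrt(-74844 + W(j(6, 3))*g) = sqrt(-74844 + (2*(-5*3)**2*(-2 + (-5*3)**3))*(-1536)) = sqrt(-74844 + (2*(-15)**2*(-2 + (-15)**3))*(-1536)) = sqrt(-74844 + (2*225*(-2 - 3375))*(-1536)) = sqrt(-74844 + (2*225*(-3377))*(-1536)) = sqrt(-74844 - 1519650*(-1536)) = sqrt(-74844 + 2334182400) = sqrt(2334107556) = 6*sqrt(64836321)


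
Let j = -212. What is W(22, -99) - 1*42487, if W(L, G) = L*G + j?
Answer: -44877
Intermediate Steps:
W(L, G) = -212 + G*L (W(L, G) = L*G - 212 = G*L - 212 = -212 + G*L)
W(22, -99) - 1*42487 = (-212 - 99*22) - 1*42487 = (-212 - 2178) - 42487 = -2390 - 42487 = -44877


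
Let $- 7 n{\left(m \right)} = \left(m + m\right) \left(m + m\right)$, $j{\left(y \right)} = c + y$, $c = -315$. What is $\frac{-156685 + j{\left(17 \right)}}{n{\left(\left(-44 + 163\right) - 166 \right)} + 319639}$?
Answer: $- \frac{1098881}{2228637} \approx -0.49307$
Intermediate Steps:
$j{\left(y \right)} = -315 + y$
$n{\left(m \right)} = - \frac{4 m^{2}}{7}$ ($n{\left(m \right)} = - \frac{\left(m + m\right) \left(m + m\right)}{7} = - \frac{2 m 2 m}{7} = - \frac{4 m^{2}}{7}$)
$\frac{-156685 + j{\left(17 \right)}}{n{\left(\left(-44 + 163\right) - 166 \right)} + 319639} = \frac{-156685 + \left(-315 + 17\right)}{- \frac{4 \left(\left(-44 + 163\right) - 166\right)^{2}}{7} + 319639} = \frac{-156685 - 298}{- \frac{4 \left(119 - 166\right)^{2}}{7} + 319639} = - \frac{156983}{- \frac{4 \left(-47\right)^{2}}{7} + 319639} = - \frac{156983}{\left(- \frac{4}{7}\right) 2209 + 319639} = - \frac{156983}{- \frac{8836}{7} + 319639} = - \frac{156983}{\frac{2228637}{7}} = \left(-156983\right) \frac{7}{2228637} = - \frac{1098881}{2228637}$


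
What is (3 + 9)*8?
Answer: 96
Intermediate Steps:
(3 + 9)*8 = 12*8 = 96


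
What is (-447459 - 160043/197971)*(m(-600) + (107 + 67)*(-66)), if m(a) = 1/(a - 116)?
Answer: 182096616691081985/35436809 ≈ 5.1386e+9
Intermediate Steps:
m(a) = 1/(-116 + a)
(-447459 - 160043/197971)*(m(-600) + (107 + 67)*(-66)) = (-447459 - 160043/197971)*(1/(-116 - 600) + (107 + 67)*(-66)) = (-447459 - 160043*1/197971)*(1/(-716) + 174*(-66)) = (-447459 - 160043/197971)*(-1/716 - 11484) = -88584065732/197971*(-8222545/716) = 182096616691081985/35436809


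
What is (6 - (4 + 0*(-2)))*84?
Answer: 168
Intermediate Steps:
(6 - (4 + 0*(-2)))*84 = (6 - (4 + 0))*84 = (6 - 1*4)*84 = (6 - 4)*84 = 2*84 = 168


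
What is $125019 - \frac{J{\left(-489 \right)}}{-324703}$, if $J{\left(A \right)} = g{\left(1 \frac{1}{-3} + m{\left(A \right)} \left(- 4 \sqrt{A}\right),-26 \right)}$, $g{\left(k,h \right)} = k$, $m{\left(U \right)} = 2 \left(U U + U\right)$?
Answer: $\frac{121782133070}{974109} - \frac{31296 i \sqrt{489}}{5323} \approx 1.2502 \cdot 10^{5} - 130.01 i$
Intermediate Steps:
$m{\left(U \right)} = 2 U + 2 U^{2}$ ($m{\left(U \right)} = 2 \left(U^{2} + U\right) = 2 \left(U + U^{2}\right) = 2 U + 2 U^{2}$)
$J{\left(A \right)} = - \frac{1}{3} - 8 A^{\frac{3}{2}} \left(1 + A\right)$ ($J{\left(A \right)} = 1 \frac{1}{-3} + 2 A \left(1 + A\right) \left(- 4 \sqrt{A}\right) = 1 \left(- \frac{1}{3}\right) - 8 A^{\frac{3}{2}} \left(1 + A\right) = - \frac{1}{3} - 8 A^{\frac{3}{2}} \left(1 + A\right)$)
$125019 - \frac{J{\left(-489 \right)}}{-324703} = 125019 - \frac{- \frac{1}{3} - 8 \left(-489\right)^{\frac{3}{2}} \left(1 - 489\right)}{-324703} = 125019 - \left(- \frac{1}{3} - 8 \left(- 489 i \sqrt{489}\right) \left(-488\right)\right) \left(- \frac{1}{324703}\right) = 125019 - \left(- \frac{1}{3} - 1909056 i \sqrt{489}\right) \left(- \frac{1}{324703}\right) = 125019 - \left(\frac{1}{974109} + \frac{31296 i \sqrt{489}}{5323}\right) = \frac{121782133070}{974109} - \frac{31296 i \sqrt{489}}{5323}$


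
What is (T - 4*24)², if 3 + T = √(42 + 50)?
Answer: 9893 - 396*√23 ≈ 7993.9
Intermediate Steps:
T = -3 + 2*√23 (T = -3 + √(42 + 50) = -3 + √92 = -3 + 2*√23 ≈ 6.5917)
(T - 4*24)² = ((-3 + 2*√23) - 4*24)² = ((-3 + 2*√23) - 96)² = (-99 + 2*√23)²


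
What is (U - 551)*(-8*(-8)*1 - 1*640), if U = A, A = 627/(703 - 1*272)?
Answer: 136427904/431 ≈ 3.1654e+5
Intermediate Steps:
A = 627/431 (A = 627/(703 - 272) = 627/431 ≈ 1.4548)
U = 627/431 ≈ 1.4548
(U - 551)*(-8*(-8)*1 - 1*640) = (627/431 - 551)*(-8*(-8)*1 - 1*640) = -236854*(64*1 - 640)/431 = -236854*(64 - 640)/431 = -236854/431*(-576) = 136427904/431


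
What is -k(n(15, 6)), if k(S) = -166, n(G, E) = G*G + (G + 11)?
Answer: 166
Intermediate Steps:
n(G, E) = 11 + G + G² (n(G, E) = G² + (11 + G) = 11 + G + G²)
-k(n(15, 6)) = -1*(-166) = 166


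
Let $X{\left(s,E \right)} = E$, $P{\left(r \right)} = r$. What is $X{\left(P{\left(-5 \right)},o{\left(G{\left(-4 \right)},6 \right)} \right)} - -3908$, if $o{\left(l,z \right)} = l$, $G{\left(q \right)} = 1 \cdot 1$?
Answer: $3909$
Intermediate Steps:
$G{\left(q \right)} = 1$
$X{\left(P{\left(-5 \right)},o{\left(G{\left(-4 \right)},6 \right)} \right)} - -3908 = 1 - -3908 = 1 + 3908 = 3909$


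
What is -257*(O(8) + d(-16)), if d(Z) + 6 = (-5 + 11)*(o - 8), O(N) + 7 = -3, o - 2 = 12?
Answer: -5140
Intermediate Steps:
o = 14 (o = 2 + 12 = 14)
O(N) = -10 (O(N) = -7 - 3 = -10)
d(Z) = 30 (d(Z) = -6 + (-5 + 11)*(14 - 8) = -6 + 6*6 = -6 + 36 = 30)
-257*(O(8) + d(-16)) = -257*(-10 + 30) = -257*20 = -5140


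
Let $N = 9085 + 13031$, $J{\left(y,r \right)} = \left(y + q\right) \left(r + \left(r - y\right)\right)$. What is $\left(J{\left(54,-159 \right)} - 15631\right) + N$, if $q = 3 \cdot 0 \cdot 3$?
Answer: $-13603$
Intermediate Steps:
$q = 0$ ($q = 0 \cdot 3 = 0$)
$J{\left(y,r \right)} = y \left(- y + 2 r\right)$ ($J{\left(y,r \right)} = \left(y + 0\right) \left(r + \left(r - y\right)\right) = y \left(- y + 2 r\right)$)
$N = 22116$
$\left(J{\left(54,-159 \right)} - 15631\right) + N = \left(54 \left(\left(-1\right) 54 + 2 \left(-159\right)\right) - 15631\right) + 22116 = \left(54 \left(-54 - 318\right) - 15631\right) + 22116 = \left(54 \left(-372\right) - 15631\right) + 22116 = \left(-20088 - 15631\right) + 22116 = -35719 + 22116 = -13603$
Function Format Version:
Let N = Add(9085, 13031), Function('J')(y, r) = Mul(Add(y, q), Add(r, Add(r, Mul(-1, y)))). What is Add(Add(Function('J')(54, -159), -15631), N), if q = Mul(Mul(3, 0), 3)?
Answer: -13603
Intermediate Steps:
q = 0 (q = Mul(0, 3) = 0)
Function('J')(y, r) = Mul(y, Add(Mul(-1, y), Mul(2, r))) (Function('J')(y, r) = Mul(Add(y, 0), Add(r, Add(r, Mul(-1, y)))) = Mul(y, Add(Mul(-1, y), Mul(2, r))))
N = 22116
Add(Add(Function('J')(54, -159), -15631), N) = Add(Add(Mul(54, Add(Mul(-1, 54), Mul(2, -159))), -15631), 22116) = Add(Add(Mul(54, Add(-54, -318)), -15631), 22116) = Add(Add(Mul(54, -372), -15631), 22116) = Add(Add(-20088, -15631), 22116) = Add(-35719, 22116) = -13603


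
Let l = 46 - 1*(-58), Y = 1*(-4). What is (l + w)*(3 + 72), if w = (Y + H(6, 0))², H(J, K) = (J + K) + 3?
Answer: 9675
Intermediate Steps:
H(J, K) = 3 + J + K
Y = -4
l = 104 (l = 46 + 58 = 104)
w = 25 (w = (-4 + (3 + 6 + 0))² = (-4 + 9)² = 5² = 25)
(l + w)*(3 + 72) = (104 + 25)*(3 + 72) = 129*75 = 9675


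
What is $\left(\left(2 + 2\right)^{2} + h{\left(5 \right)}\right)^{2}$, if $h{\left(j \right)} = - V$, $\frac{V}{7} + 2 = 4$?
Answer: $4$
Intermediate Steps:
$V = 14$ ($V = -14 + 7 \cdot 4 = -14 + 28 = 14$)
$h{\left(j \right)} = -14$ ($h{\left(j \right)} = \left(-1\right) 14 = -14$)
$\left(\left(2 + 2\right)^{2} + h{\left(5 \right)}\right)^{2} = \left(\left(2 + 2\right)^{2} - 14\right)^{2} = \left(4^{2} - 14\right)^{2} = \left(16 - 14\right)^{2} = 2^{2} = 4$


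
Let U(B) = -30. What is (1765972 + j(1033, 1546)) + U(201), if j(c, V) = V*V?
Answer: 4156058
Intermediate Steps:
j(c, V) = V²
(1765972 + j(1033, 1546)) + U(201) = (1765972 + 1546²) - 30 = (1765972 + 2390116) - 30 = 4156088 - 30 = 4156058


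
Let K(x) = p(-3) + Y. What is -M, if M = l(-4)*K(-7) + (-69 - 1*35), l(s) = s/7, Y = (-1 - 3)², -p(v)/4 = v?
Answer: 120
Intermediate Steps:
p(v) = -4*v
Y = 16 (Y = (-4)² = 16)
K(x) = 28 (K(x) = -4*(-3) + 16 = 12 + 16 = 28)
l(s) = s/7 (l(s) = s*(⅐) = s/7)
M = -120 (M = ((⅐)*(-4))*28 + (-69 - 1*35) = -4/7*28 + (-69 - 35) = -16 - 104 = -120)
-M = -1*(-120) = 120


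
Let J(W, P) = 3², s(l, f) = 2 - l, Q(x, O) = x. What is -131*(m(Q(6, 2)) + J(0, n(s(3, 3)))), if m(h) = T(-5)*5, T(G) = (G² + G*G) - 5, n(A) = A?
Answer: -30654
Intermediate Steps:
T(G) = -5 + 2*G² (T(G) = (G² + G²) - 5 = 2*G² - 5 = -5 + 2*G²)
J(W, P) = 9
m(h) = 225 (m(h) = (-5 + 2*(-5)²)*5 = (-5 + 2*25)*5 = (-5 + 50)*5 = 45*5 = 225)
-131*(m(Q(6, 2)) + J(0, n(s(3, 3)))) = -131*(225 + 9) = -131*234 = -30654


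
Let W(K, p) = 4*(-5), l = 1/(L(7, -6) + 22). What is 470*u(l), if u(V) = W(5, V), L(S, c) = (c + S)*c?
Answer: -9400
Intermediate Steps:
L(S, c) = c*(S + c) (L(S, c) = (S + c)*c = c*(S + c))
l = 1/16 (l = 1/(-6*(7 - 6) + 22) = 1/(-6*1 + 22) = 1/(-6 + 22) = 1/16 ≈ 0.062500)
W(K, p) = -20
u(V) = -20
470*u(l) = 470*(-20) = -9400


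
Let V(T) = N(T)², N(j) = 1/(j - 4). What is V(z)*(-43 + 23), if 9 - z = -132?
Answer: -20/18769 ≈ -0.0010656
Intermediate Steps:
N(j) = 1/(-4 + j)
z = 141 (z = 9 - 1*(-132) = 9 + 132 = 141)
V(T) = (-4 + T)⁻² (V(T) = (1/(-4 + T))² = (-4 + T)⁻²)
V(z)*(-43 + 23) = (-43 + 23)/(-4 + 141)² = -20/137² = (1/18769)*(-20) = -20/18769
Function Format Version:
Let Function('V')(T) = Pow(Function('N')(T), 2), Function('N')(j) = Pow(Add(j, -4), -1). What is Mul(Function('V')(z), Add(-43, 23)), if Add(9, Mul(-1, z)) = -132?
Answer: Rational(-20, 18769) ≈ -0.0010656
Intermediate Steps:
Function('N')(j) = Pow(Add(-4, j), -1)
z = 141 (z = Add(9, Mul(-1, -132)) = Add(9, 132) = 141)
Function('V')(T) = Pow(Add(-4, T), -2) (Function('V')(T) = Pow(Pow(Add(-4, T), -1), 2) = Pow(Add(-4, T), -2))
Mul(Function('V')(z), Add(-43, 23)) = Mul(Pow(Add(-4, 141), -2), Add(-43, 23)) = Mul(Pow(137, -2), -20) = Mul(Rational(1, 18769), -20) = Rational(-20, 18769)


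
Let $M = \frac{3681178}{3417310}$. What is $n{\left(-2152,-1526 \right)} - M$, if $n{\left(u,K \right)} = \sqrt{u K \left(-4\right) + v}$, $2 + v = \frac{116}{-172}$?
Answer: $- \frac{1840589}{1708655} + \frac{i \sqrt{24288113937}}{43} \approx -1.0772 + 3624.3 i$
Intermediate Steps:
$v = - \frac{115}{43}$ ($v = -2 + \frac{116}{-172} = -2 + 116 \left(- \frac{1}{172}\right) = -2 - \frac{29}{43} = - \frac{115}{43} \approx -2.6744$)
$M = \frac{1840589}{1708655}$ ($M = 3681178 \cdot \frac{1}{3417310} = \frac{1840589}{1708655} \approx 1.0772$)
$n{\left(u,K \right)} = \sqrt{- \frac{115}{43} - 4 K u}$ ($n{\left(u,K \right)} = \sqrt{u K \left(-4\right) - \frac{115}{43}} = \sqrt{K u \left(-4\right) - \frac{115}{43}} = \sqrt{- 4 K u - \frac{115}{43}} = \sqrt{- \frac{115}{43} - 4 K u}$)
$n{\left(-2152,-1526 \right)} - M = \frac{\sqrt{-4945 - \left(-11286296\right) \left(-2152\right)}}{43} - \frac{1840589}{1708655} = \frac{\sqrt{-4945 - 24288108992}}{43} - \frac{1840589}{1708655} = \frac{\sqrt{-24288113937}}{43} - \frac{1840589}{1708655} = \frac{i \sqrt{24288113937}}{43} - \frac{1840589}{1708655} = - \frac{1840589}{1708655} + \frac{i \sqrt{24288113937}}{43}$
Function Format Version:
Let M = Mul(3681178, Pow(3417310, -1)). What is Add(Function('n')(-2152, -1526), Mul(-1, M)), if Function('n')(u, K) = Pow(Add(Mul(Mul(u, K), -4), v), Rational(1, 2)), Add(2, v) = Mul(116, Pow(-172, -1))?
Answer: Add(Rational(-1840589, 1708655), Mul(Rational(1, 43), I, Pow(24288113937, Rational(1, 2)))) ≈ Add(-1.0772, Mul(3624.3, I))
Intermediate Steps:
v = Rational(-115, 43) (v = Add(-2, Mul(116, Pow(-172, -1))) = Add(-2, Mul(116, Rational(-1, 172))) = Add(-2, Rational(-29, 43)) = Rational(-115, 43) ≈ -2.6744)
M = Rational(1840589, 1708655) (M = Mul(3681178, Rational(1, 3417310)) = Rational(1840589, 1708655) ≈ 1.0772)
Function('n')(u, K) = Pow(Add(Rational(-115, 43), Mul(-4, K, u)), Rational(1, 2)) (Function('n')(u, K) = Pow(Add(Mul(Mul(u, K), -4), Rational(-115, 43)), Rational(1, 2)) = Pow(Add(Mul(Mul(K, u), -4), Rational(-115, 43)), Rational(1, 2)) = Pow(Add(Mul(-4, K, u), Rational(-115, 43)), Rational(1, 2)) = Pow(Add(Rational(-115, 43), Mul(-4, K, u)), Rational(1, 2)))
Add(Function('n')(-2152, -1526), Mul(-1, M)) = Add(Mul(Rational(1, 43), Pow(Add(-4945, Mul(-7396, -1526, -2152)), Rational(1, 2))), Mul(-1, Rational(1840589, 1708655))) = Add(Mul(Rational(1, 43), Pow(Add(-4945, -24288108992), Rational(1, 2))), Rational(-1840589, 1708655)) = Add(Mul(Rational(1, 43), Pow(-24288113937, Rational(1, 2))), Rational(-1840589, 1708655)) = Add(Mul(Rational(1, 43), Mul(I, Pow(24288113937, Rational(1, 2)))), Rational(-1840589, 1708655)) = Add(Mul(Rational(1, 43), I, Pow(24288113937, Rational(1, 2))), Rational(-1840589, 1708655)) = Add(Rational(-1840589, 1708655), Mul(Rational(1, 43), I, Pow(24288113937, Rational(1, 2))))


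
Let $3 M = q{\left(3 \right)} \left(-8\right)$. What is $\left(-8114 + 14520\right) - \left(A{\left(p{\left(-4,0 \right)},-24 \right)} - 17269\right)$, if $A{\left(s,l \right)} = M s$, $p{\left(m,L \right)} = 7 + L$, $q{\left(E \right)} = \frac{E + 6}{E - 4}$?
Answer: $23507$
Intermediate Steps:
$q{\left(E \right)} = \frac{6 + E}{-4 + E}$
$M = 24$ ($M = \frac{\frac{6 + 3}{-4 + 3} \left(-8\right)}{3} = \frac{\frac{1}{-1} \cdot 9 \left(-8\right)}{3} = \frac{\left(-1\right) 9 \left(-8\right)}{3} = \frac{\left(-9\right) \left(-8\right)}{3} = \frac{1}{3} \cdot 72 = 24$)
$A{\left(s,l \right)} = 24 s$
$\left(-8114 + 14520\right) - \left(A{\left(p{\left(-4,0 \right)},-24 \right)} - 17269\right) = \left(-8114 + 14520\right) - \left(24 \left(7 + 0\right) - 17269\right) = 6406 - \left(24 \cdot 7 - 17269\right) = 6406 - \left(168 - 17269\right) = 6406 - -17101 = 6406 + 17101 = 23507$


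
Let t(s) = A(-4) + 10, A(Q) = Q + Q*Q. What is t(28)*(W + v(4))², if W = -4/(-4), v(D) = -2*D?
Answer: 1078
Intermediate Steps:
A(Q) = Q + Q²
W = 1 (W = -4*(-¼) = 1)
t(s) = 22 (t(s) = -4*(1 - 4) + 10 = -4*(-3) + 10 = 12 + 10 = 22)
t(28)*(W + v(4))² = 22*(1 - 2*4)² = 22*(1 - 8)² = 22*(-7)² = 22*49 = 1078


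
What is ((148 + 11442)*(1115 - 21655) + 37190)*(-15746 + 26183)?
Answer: -2484229456170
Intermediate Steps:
((148 + 11442)*(1115 - 21655) + 37190)*(-15746 + 26183) = (11590*(-20540) + 37190)*10437 = (-238058600 + 37190)*10437 = -238021410*10437 = -2484229456170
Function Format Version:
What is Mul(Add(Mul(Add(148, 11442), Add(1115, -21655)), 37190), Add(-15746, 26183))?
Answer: -2484229456170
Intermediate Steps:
Mul(Add(Mul(Add(148, 11442), Add(1115, -21655)), 37190), Add(-15746, 26183)) = Mul(Add(Mul(11590, -20540), 37190), 10437) = Mul(Add(-238058600, 37190), 10437) = Mul(-238021410, 10437) = -2484229456170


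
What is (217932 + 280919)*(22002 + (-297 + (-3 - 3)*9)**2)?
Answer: 72434661753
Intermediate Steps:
(217932 + 280919)*(22002 + (-297 + (-3 - 3)*9)**2) = 498851*(22002 + (-297 - 6*9)**2) = 498851*(22002 + (-297 - 54)**2) = 498851*(22002 + (-351)**2) = 498851*(22002 + 123201) = 498851*145203 = 72434661753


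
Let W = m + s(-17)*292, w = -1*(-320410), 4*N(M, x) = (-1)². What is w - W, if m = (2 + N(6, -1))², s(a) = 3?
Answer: 5112463/16 ≈ 3.1953e+5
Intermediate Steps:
N(M, x) = ¼ (N(M, x) = (¼)*(-1)² = (¼)*1 = ¼)
m = 81/16 (m = (2 + ¼)² = (9/4)² = 81/16 ≈ 5.0625)
w = 320410
W = 14097/16 (W = 81/16 + 3*292 = 81/16 + 876 = 14097/16 ≈ 881.06)
w - W = 320410 - 1*14097/16 = 320410 - 14097/16 = 5112463/16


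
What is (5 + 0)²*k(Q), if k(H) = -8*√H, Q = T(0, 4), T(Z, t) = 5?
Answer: -200*√5 ≈ -447.21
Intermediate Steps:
Q = 5
(5 + 0)²*k(Q) = (5 + 0)²*(-8*√5) = 5²*(-8*√5) = 25*(-8*√5) = -200*√5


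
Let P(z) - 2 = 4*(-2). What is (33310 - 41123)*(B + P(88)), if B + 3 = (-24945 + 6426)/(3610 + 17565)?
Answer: 1633651422/21175 ≈ 77150.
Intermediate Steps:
P(z) = -6 (P(z) = 2 + 4*(-2) = 2 - 8 = -6)
B = -82044/21175 (B = -3 + (-24945 + 6426)/(3610 + 17565) = -3 - 18519/21175 = -82044/21175 ≈ -3.8746)
(33310 - 41123)*(B + P(88)) = (33310 - 41123)*(-82044/21175 - 6) = -7813*(-209094/21175) = 1633651422/21175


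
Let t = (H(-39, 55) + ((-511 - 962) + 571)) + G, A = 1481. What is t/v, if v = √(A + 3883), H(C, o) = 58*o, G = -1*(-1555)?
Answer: 1281*√149/298 ≈ 52.472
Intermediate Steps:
G = 1555
t = 3843 (t = (58*55 + ((-511 - 962) + 571)) + 1555 = (3190 + (-1473 + 571)) + 1555 = (3190 - 902) + 1555 = 2288 + 1555 = 3843)
v = 6*√149 (v = √(1481 + 3883) = √5364 = 6*√149 ≈ 73.239)
t/v = 3843/((6*√149)) = 3843*(√149/894) = 1281*√149/298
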